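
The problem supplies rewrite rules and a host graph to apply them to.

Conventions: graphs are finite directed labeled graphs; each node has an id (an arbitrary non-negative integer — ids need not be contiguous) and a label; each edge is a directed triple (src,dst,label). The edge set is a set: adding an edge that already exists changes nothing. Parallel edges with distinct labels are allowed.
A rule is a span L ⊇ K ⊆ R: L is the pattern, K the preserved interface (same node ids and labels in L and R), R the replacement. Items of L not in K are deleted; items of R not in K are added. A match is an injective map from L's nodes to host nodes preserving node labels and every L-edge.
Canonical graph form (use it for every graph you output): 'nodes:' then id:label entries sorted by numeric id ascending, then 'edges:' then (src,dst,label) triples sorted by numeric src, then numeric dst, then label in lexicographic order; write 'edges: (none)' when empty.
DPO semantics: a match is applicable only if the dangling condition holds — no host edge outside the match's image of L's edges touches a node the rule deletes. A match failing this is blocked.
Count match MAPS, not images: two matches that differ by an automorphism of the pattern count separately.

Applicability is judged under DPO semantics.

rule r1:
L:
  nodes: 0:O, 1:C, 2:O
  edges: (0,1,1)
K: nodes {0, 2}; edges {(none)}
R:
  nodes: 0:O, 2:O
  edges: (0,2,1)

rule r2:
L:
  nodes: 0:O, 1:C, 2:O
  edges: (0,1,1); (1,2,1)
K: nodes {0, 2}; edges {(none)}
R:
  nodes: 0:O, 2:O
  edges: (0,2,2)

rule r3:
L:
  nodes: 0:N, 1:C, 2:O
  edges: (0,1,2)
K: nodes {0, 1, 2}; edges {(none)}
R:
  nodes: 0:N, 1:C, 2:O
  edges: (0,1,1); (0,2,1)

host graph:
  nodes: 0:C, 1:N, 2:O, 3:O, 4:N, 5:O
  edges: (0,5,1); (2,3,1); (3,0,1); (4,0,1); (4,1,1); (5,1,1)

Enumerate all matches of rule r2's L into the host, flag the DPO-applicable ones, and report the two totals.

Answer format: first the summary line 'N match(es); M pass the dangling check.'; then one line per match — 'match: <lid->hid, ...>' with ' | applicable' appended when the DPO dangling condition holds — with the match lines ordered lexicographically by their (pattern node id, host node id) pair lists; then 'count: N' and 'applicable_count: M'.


1 match(es); 0 pass the dangling check.
match: 0->3, 1->0, 2->5
count: 1
applicable_count: 0


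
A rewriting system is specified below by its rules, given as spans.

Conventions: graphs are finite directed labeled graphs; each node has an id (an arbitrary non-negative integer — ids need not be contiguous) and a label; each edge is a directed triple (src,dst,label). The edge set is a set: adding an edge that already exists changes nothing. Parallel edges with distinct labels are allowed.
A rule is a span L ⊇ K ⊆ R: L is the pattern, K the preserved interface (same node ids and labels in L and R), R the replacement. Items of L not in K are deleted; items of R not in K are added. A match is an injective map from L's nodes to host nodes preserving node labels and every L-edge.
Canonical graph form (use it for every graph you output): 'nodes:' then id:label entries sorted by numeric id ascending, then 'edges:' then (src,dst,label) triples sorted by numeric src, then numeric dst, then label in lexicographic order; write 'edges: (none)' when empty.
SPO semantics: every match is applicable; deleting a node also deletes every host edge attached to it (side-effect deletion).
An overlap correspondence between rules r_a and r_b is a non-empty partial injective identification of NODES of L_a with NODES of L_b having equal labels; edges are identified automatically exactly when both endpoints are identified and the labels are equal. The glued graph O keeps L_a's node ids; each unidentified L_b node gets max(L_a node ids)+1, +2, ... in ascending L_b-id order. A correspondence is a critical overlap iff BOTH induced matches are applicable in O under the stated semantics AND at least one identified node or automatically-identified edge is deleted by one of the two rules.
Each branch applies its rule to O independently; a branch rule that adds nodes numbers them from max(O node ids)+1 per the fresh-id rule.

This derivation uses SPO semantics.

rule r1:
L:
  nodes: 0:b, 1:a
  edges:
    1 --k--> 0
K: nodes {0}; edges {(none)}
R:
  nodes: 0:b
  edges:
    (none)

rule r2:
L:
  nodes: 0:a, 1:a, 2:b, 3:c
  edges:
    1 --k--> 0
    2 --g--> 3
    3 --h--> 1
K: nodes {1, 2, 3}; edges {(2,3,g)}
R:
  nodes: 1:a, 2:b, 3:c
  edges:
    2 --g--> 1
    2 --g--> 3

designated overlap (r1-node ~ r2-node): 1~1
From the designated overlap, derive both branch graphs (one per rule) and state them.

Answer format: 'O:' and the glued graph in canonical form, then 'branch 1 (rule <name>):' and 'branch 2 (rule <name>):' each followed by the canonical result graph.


O:
nodes: 0:b, 1:a, 2:a, 3:b, 4:c
edges: (1,0,k); (1,2,k); (3,4,g); (4,1,h)
branch 1 (rule r1):
nodes: 0:b, 2:a, 3:b, 4:c
edges: (3,4,g)
branch 2 (rule r2):
nodes: 0:b, 1:a, 3:b, 4:c
edges: (1,0,k); (3,1,g); (3,4,g)


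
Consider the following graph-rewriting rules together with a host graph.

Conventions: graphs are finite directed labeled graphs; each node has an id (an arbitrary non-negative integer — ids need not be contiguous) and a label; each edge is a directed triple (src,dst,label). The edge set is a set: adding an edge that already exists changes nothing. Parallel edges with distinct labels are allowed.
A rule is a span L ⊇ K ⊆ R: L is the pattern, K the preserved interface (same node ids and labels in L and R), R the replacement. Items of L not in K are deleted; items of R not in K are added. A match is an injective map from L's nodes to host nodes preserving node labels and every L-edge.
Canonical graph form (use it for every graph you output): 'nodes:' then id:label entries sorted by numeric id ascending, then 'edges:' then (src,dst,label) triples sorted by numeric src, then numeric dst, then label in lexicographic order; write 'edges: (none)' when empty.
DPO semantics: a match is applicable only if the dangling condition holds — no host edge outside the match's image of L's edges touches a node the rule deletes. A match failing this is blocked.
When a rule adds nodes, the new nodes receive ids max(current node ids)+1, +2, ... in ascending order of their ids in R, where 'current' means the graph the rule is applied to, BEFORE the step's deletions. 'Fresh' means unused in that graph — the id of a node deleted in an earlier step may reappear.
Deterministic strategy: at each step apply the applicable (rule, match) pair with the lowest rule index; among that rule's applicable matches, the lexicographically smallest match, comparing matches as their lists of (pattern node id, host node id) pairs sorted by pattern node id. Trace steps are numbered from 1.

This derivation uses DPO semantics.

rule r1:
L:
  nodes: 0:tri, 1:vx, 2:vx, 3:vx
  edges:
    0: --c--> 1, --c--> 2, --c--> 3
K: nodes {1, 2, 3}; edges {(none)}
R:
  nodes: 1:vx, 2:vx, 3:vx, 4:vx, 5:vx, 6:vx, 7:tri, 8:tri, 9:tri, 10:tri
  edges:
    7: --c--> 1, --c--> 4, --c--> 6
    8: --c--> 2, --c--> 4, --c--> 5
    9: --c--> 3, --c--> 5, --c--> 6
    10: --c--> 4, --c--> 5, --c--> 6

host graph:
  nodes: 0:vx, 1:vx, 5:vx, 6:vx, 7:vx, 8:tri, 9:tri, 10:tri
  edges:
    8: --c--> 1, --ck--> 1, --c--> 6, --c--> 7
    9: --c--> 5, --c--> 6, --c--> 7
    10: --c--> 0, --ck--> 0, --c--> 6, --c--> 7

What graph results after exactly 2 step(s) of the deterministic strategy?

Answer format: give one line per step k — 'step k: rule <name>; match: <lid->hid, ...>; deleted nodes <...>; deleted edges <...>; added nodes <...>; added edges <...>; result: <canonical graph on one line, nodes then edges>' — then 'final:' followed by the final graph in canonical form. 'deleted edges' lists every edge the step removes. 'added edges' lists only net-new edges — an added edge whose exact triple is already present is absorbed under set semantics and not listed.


step 1: rule r1; match: 0->9, 1->5, 2->6, 3->7; deleted nodes 9; deleted edges (9,5,c); (9,6,c); (9,7,c); added nodes 11, 12, 13, 14, 15, 16, 17; added edges (14,5,c); (14,11,c); (14,13,c); (15,6,c); (15,11,c); (15,12,c); (16,7,c); (16,12,c); (16,13,c); (17,11,c); (17,12,c); (17,13,c); result: nodes: 0:vx, 1:vx, 5:vx, 6:vx, 7:vx, 8:tri, 10:tri, 11:vx, 12:vx, 13:vx, 14:tri, 15:tri, 16:tri, 17:tri edges: (8,1,c); (8,1,ck); (8,6,c); (8,7,c); (10,0,c); (10,0,ck); (10,6,c); (10,7,c); (14,5,c); (14,11,c); (14,13,c); (15,6,c); (15,11,c); (15,12,c); (16,7,c); (16,12,c); (16,13,c); (17,11,c); (17,12,c); (17,13,c)
step 2: rule r1; match: 0->14, 1->5, 2->11, 3->13; deleted nodes 14; deleted edges (14,5,c); (14,11,c); (14,13,c); added nodes 18, 19, 20, 21, 22, 23, 24; added edges (21,5,c); (21,18,c); (21,20,c); (22,11,c); (22,18,c); (22,19,c); (23,13,c); (23,19,c); (23,20,c); (24,18,c); (24,19,c); (24,20,c); result: nodes: 0:vx, 1:vx, 5:vx, 6:vx, 7:vx, 8:tri, 10:tri, 11:vx, 12:vx, 13:vx, 15:tri, 16:tri, 17:tri, 18:vx, 19:vx, 20:vx, 21:tri, 22:tri, 23:tri, 24:tri edges: (8,1,c); (8,1,ck); (8,6,c); (8,7,c); (10,0,c); (10,0,ck); (10,6,c); (10,7,c); (15,6,c); (15,11,c); (15,12,c); (16,7,c); (16,12,c); (16,13,c); (17,11,c); (17,12,c); (17,13,c); (21,5,c); (21,18,c); (21,20,c); (22,11,c); (22,18,c); (22,19,c); (23,13,c); (23,19,c); (23,20,c); (24,18,c); (24,19,c); (24,20,c)
final:
nodes: 0:vx, 1:vx, 5:vx, 6:vx, 7:vx, 8:tri, 10:tri, 11:vx, 12:vx, 13:vx, 15:tri, 16:tri, 17:tri, 18:vx, 19:vx, 20:vx, 21:tri, 22:tri, 23:tri, 24:tri
edges: (8,1,c); (8,1,ck); (8,6,c); (8,7,c); (10,0,c); (10,0,ck); (10,6,c); (10,7,c); (15,6,c); (15,11,c); (15,12,c); (16,7,c); (16,12,c); (16,13,c); (17,11,c); (17,12,c); (17,13,c); (21,5,c); (21,18,c); (21,20,c); (22,11,c); (22,18,c); (22,19,c); (23,13,c); (23,19,c); (23,20,c); (24,18,c); (24,19,c); (24,20,c)


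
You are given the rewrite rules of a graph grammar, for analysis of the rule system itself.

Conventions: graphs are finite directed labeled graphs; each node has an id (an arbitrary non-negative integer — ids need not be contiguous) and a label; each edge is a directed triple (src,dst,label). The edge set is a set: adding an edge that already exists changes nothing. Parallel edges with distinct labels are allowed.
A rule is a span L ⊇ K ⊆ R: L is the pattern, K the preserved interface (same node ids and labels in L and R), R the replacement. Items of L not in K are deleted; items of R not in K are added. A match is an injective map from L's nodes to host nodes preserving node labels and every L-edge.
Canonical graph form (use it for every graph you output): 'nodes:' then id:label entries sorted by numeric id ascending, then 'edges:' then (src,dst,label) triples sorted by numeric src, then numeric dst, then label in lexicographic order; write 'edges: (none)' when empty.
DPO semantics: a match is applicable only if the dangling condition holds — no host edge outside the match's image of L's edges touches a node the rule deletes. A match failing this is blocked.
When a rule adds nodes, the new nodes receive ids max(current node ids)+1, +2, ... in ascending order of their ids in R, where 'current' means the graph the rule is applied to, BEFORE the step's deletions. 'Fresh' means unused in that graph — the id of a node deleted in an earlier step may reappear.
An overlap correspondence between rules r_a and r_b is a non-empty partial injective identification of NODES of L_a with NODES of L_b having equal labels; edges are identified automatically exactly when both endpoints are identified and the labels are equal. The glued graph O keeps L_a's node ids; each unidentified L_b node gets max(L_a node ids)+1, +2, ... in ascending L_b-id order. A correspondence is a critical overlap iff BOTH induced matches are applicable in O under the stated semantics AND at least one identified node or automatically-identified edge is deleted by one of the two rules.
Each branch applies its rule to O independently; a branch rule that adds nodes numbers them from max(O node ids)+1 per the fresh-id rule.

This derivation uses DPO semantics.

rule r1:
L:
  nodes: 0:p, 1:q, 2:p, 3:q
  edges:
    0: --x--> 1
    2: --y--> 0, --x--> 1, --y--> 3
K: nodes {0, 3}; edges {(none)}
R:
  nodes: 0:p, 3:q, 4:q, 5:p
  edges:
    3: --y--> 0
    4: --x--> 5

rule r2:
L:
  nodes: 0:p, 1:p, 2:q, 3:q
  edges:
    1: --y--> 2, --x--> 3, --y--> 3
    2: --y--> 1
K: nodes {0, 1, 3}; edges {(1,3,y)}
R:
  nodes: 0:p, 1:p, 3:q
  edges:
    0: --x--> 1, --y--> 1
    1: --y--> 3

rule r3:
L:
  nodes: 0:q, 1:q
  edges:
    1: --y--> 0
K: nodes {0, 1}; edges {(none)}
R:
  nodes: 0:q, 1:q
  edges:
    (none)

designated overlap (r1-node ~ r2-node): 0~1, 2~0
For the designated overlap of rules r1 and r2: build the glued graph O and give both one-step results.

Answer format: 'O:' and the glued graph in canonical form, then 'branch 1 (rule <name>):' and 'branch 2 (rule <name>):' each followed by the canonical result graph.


O:
nodes: 0:p, 1:q, 2:p, 3:q, 4:q, 5:q
edges: (0,1,x); (0,4,y); (0,5,x); (0,5,y); (2,0,y); (2,1,x); (2,3,y); (4,0,y)
branch 1 (rule r1):
nodes: 0:p, 3:q, 4:q, 5:q, 6:q, 7:p
edges: (0,4,y); (0,5,x); (0,5,y); (3,0,y); (4,0,y); (6,7,x)
branch 2 (rule r2):
nodes: 0:p, 1:q, 2:p, 3:q, 5:q
edges: (0,1,x); (0,5,y); (2,0,x); (2,0,y); (2,1,x); (2,3,y)


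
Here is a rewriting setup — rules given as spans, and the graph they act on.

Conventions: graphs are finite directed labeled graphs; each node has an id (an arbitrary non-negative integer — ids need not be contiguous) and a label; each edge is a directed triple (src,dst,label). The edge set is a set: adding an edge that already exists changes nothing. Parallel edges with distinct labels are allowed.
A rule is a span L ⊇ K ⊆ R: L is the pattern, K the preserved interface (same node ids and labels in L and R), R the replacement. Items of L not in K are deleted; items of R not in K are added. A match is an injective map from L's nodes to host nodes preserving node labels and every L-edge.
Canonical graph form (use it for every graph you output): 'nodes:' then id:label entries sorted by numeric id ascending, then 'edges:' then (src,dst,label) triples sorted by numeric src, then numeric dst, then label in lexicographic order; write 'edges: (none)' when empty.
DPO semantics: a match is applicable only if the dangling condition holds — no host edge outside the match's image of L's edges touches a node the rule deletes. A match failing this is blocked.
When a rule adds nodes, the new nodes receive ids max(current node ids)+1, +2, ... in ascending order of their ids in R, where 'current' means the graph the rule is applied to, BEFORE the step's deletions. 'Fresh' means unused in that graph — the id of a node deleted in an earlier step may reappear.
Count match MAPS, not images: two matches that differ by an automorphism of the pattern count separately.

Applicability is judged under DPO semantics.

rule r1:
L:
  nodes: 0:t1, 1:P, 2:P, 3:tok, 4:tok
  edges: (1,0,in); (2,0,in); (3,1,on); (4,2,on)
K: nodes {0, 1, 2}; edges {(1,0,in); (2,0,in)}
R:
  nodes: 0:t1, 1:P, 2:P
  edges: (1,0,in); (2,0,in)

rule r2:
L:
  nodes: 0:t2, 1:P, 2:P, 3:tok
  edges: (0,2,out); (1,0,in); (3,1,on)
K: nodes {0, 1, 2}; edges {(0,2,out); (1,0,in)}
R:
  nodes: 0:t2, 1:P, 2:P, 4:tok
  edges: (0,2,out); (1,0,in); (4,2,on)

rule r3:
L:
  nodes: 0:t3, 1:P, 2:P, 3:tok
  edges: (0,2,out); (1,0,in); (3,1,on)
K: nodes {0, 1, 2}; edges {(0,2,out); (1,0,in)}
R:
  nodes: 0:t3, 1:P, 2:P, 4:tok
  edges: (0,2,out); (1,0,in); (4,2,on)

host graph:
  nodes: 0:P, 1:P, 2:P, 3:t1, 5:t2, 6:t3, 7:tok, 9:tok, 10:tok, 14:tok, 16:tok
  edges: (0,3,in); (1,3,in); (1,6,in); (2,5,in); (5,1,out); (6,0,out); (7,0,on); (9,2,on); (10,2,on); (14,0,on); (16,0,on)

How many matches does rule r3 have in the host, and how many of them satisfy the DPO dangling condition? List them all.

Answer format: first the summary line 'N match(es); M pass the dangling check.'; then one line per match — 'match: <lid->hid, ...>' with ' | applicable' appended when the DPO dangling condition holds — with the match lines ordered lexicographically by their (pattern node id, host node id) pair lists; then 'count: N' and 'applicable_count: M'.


0 match(es); 0 pass the dangling check.
count: 0
applicable_count: 0


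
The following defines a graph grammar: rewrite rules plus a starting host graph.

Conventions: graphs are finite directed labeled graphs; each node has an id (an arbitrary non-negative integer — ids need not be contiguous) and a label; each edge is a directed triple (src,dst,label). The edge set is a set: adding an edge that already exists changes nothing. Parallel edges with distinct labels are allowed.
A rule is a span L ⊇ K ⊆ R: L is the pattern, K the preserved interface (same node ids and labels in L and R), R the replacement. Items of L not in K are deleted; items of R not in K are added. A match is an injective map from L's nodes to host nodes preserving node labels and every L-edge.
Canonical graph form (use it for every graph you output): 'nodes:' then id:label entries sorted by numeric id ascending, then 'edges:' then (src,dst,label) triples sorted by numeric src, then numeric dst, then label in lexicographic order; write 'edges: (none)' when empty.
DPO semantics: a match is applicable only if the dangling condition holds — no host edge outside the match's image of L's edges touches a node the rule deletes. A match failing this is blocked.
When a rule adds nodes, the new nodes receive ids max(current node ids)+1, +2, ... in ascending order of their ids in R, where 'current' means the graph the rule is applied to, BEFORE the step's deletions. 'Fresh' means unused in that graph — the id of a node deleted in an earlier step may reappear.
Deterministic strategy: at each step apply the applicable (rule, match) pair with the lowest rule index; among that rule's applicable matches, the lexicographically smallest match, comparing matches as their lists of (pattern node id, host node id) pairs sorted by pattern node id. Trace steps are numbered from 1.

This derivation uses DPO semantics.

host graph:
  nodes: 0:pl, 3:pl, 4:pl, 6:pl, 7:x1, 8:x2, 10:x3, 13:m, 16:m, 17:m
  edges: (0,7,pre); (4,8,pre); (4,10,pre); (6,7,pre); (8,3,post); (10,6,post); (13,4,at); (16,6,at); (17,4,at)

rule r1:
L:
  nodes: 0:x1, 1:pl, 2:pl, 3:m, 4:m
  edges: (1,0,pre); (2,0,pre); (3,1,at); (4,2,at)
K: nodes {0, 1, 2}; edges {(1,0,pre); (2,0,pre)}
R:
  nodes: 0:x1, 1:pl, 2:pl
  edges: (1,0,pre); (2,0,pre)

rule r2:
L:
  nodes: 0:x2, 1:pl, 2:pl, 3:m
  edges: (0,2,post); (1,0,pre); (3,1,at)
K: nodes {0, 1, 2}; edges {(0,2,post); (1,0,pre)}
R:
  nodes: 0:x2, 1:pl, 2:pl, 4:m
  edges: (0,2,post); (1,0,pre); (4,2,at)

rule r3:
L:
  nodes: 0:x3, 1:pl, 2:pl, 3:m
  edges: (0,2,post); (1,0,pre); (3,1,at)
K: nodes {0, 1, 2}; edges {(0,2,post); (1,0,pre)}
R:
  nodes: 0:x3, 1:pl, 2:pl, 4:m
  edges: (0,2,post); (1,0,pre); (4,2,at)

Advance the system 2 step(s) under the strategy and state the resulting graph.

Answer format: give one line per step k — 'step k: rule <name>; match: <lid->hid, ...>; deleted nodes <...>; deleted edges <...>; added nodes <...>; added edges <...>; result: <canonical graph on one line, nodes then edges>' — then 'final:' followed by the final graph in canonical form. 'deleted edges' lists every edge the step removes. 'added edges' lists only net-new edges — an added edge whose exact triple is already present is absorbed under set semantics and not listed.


step 1: rule r2; match: 0->8, 1->4, 2->3, 3->13; deleted nodes 13; deleted edges (13,4,at); added nodes 18; added edges (18,3,at); result: nodes: 0:pl, 3:pl, 4:pl, 6:pl, 7:x1, 8:x2, 10:x3, 16:m, 17:m, 18:m edges: (0,7,pre); (4,8,pre); (4,10,pre); (6,7,pre); (8,3,post); (10,6,post); (16,6,at); (17,4,at); (18,3,at)
step 2: rule r2; match: 0->8, 1->4, 2->3, 3->17; deleted nodes 17; deleted edges (17,4,at); added nodes 19; added edges (19,3,at); result: nodes: 0:pl, 3:pl, 4:pl, 6:pl, 7:x1, 8:x2, 10:x3, 16:m, 18:m, 19:m edges: (0,7,pre); (4,8,pre); (4,10,pre); (6,7,pre); (8,3,post); (10,6,post); (16,6,at); (18,3,at); (19,3,at)
final:
nodes: 0:pl, 3:pl, 4:pl, 6:pl, 7:x1, 8:x2, 10:x3, 16:m, 18:m, 19:m
edges: (0,7,pre); (4,8,pre); (4,10,pre); (6,7,pre); (8,3,post); (10,6,post); (16,6,at); (18,3,at); (19,3,at)


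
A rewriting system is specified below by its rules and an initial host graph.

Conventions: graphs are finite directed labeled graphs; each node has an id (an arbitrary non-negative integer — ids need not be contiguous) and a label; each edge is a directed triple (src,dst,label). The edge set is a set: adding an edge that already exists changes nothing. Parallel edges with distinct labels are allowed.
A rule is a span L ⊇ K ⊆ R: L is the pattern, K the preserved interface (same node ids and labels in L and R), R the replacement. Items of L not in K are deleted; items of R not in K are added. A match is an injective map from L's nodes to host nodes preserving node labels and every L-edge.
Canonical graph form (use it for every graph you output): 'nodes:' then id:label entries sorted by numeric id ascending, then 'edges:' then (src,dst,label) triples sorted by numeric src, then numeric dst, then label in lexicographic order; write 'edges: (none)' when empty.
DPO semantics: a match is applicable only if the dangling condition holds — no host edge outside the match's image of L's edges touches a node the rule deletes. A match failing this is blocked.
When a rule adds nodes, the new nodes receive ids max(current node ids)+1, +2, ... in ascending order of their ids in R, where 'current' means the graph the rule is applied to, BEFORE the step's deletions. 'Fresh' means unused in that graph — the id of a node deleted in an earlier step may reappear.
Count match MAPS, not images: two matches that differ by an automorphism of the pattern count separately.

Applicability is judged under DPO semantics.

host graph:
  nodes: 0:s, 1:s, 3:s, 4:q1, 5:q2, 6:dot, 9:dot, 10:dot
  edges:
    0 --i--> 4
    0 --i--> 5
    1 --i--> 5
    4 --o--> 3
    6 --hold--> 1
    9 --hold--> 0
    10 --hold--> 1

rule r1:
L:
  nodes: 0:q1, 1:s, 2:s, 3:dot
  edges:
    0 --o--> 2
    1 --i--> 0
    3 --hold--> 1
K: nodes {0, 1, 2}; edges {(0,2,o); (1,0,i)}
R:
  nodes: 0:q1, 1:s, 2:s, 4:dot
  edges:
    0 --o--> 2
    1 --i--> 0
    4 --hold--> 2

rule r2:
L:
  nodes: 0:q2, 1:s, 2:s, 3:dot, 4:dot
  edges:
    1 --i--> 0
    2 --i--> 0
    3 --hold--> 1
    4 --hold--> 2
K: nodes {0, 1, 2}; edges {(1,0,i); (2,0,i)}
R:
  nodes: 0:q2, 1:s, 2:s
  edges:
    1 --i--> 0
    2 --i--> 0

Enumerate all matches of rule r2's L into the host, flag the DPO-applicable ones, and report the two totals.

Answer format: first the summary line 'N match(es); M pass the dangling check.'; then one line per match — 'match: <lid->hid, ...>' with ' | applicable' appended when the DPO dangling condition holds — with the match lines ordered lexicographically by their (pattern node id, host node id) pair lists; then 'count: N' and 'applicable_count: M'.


4 match(es); 4 pass the dangling check.
match: 0->5, 1->0, 2->1, 3->9, 4->6 | applicable
match: 0->5, 1->0, 2->1, 3->9, 4->10 | applicable
match: 0->5, 1->1, 2->0, 3->6, 4->9 | applicable
match: 0->5, 1->1, 2->0, 3->10, 4->9 | applicable
count: 4
applicable_count: 4


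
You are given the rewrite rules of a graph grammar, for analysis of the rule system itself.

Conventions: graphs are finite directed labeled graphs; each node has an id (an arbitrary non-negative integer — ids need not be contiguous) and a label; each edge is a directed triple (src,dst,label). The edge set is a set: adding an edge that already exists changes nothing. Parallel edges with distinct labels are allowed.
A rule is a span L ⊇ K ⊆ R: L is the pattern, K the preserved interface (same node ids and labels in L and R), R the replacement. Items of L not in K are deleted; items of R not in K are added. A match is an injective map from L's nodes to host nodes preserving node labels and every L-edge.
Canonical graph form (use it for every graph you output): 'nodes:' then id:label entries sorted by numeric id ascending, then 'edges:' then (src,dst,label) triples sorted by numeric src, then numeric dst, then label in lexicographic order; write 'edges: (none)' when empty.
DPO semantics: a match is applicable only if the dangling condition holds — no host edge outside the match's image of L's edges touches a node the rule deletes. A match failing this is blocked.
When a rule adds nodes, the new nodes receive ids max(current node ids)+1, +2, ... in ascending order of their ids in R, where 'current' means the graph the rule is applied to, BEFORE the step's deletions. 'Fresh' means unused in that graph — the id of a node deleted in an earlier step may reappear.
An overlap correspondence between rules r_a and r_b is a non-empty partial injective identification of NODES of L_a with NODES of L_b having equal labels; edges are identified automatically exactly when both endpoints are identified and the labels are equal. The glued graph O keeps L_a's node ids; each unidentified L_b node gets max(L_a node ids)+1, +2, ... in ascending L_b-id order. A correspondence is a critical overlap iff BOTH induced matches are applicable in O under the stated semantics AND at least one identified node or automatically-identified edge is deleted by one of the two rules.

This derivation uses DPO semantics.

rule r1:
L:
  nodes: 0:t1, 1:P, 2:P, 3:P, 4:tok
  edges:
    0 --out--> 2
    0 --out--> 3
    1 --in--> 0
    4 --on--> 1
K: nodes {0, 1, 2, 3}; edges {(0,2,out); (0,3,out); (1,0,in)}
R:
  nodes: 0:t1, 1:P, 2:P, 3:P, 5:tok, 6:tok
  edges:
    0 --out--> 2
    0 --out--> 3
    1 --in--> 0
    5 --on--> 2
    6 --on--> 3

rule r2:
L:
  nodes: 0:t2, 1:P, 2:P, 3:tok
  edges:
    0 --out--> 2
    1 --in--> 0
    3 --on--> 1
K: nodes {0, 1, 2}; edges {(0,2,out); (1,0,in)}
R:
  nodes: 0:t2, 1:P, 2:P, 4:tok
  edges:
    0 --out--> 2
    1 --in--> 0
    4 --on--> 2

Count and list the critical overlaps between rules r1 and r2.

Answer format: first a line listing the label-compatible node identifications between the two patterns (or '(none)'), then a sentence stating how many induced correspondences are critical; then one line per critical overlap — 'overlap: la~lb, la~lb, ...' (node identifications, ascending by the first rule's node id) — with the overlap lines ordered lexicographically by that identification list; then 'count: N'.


label-compatible node identifications between L(r1) and L(r2): 1~1, 1~2, 2~1, 2~2, 3~1, 3~2, 4~3
3 of the induced correspondences are critical overlaps of r1 and r2.
overlap: 1~1, 2~2, 4~3
overlap: 1~1, 3~2, 4~3
overlap: 1~1, 4~3
count: 3


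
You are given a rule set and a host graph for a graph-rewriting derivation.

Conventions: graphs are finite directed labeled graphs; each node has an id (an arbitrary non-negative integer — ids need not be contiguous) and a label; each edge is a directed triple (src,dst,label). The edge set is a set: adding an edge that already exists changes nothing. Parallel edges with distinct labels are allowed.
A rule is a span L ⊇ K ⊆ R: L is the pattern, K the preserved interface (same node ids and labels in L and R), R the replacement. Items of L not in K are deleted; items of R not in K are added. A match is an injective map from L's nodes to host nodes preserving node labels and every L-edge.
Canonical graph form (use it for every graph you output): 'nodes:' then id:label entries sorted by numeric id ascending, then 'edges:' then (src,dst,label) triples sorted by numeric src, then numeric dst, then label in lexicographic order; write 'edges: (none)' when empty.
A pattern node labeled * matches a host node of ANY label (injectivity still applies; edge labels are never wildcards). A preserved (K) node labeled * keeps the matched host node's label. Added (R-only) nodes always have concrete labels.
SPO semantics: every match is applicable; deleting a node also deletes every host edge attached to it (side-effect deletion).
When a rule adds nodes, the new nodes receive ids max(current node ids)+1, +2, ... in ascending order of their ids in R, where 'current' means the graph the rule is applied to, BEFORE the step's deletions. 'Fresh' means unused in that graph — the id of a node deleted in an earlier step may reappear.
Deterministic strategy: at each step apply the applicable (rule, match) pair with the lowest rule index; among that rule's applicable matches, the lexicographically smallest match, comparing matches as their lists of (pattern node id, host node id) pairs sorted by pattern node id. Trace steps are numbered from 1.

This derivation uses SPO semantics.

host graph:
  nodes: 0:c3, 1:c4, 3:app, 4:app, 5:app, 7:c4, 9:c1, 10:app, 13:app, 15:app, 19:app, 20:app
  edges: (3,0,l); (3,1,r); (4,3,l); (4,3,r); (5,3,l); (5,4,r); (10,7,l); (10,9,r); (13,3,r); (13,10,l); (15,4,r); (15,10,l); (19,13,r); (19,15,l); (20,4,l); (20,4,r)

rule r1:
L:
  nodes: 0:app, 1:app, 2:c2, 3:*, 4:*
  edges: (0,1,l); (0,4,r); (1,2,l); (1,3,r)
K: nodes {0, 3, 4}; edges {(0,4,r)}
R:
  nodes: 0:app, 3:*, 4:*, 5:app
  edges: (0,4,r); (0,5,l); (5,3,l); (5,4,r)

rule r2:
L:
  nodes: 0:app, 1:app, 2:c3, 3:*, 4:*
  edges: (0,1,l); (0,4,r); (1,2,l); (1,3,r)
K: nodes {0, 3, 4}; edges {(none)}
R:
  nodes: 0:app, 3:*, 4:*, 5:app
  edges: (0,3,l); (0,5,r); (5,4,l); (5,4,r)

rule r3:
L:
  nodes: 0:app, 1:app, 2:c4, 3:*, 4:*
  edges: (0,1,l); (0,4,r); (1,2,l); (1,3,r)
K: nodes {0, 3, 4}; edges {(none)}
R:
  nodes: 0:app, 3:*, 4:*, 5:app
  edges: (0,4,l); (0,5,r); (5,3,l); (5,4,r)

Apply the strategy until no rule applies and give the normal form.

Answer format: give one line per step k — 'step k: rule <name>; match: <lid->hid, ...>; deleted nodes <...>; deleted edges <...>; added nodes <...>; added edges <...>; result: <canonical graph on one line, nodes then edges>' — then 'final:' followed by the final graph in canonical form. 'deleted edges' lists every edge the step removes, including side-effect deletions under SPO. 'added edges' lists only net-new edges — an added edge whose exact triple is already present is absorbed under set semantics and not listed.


step 1: rule r2; match: 0->5, 1->3, 2->0, 3->1, 4->4; deleted nodes 0, 3; deleted edges (3,0,l); (3,1,r); (4,3,l); (4,3,r); (5,3,l); (5,4,r); (13,3,r); added nodes 21; added edges (5,1,l); (5,21,r); (21,4,l); (21,4,r); result: nodes: 1:c4, 4:app, 5:app, 7:c4, 9:c1, 10:app, 13:app, 15:app, 19:app, 20:app, 21:app edges: (5,1,l); (5,21,r); (10,7,l); (10,9,r); (13,10,l); (15,4,r); (15,10,l); (19,13,r); (19,15,l); (20,4,l); (20,4,r); (21,4,l); (21,4,r)
step 2: rule r3; match: 0->15, 1->10, 2->7, 3->9, 4->4; deleted nodes 7, 10; deleted edges (10,7,l); (10,9,r); (13,10,l); (15,4,r); (15,10,l); added nodes 22; added edges (15,4,l); (15,22,r); (22,4,r); (22,9,l); result: nodes: 1:c4, 4:app, 5:app, 9:c1, 13:app, 15:app, 19:app, 20:app, 21:app, 22:app edges: (5,1,l); (5,21,r); (15,4,l); (15,22,r); (19,13,r); (19,15,l); (20,4,l); (20,4,r); (21,4,l); (21,4,r); (22,4,r); (22,9,l)
final:
nodes: 1:c4, 4:app, 5:app, 9:c1, 13:app, 15:app, 19:app, 20:app, 21:app, 22:app
edges: (5,1,l); (5,21,r); (15,4,l); (15,22,r); (19,13,r); (19,15,l); (20,4,l); (20,4,r); (21,4,l); (21,4,r); (22,4,r); (22,9,l)


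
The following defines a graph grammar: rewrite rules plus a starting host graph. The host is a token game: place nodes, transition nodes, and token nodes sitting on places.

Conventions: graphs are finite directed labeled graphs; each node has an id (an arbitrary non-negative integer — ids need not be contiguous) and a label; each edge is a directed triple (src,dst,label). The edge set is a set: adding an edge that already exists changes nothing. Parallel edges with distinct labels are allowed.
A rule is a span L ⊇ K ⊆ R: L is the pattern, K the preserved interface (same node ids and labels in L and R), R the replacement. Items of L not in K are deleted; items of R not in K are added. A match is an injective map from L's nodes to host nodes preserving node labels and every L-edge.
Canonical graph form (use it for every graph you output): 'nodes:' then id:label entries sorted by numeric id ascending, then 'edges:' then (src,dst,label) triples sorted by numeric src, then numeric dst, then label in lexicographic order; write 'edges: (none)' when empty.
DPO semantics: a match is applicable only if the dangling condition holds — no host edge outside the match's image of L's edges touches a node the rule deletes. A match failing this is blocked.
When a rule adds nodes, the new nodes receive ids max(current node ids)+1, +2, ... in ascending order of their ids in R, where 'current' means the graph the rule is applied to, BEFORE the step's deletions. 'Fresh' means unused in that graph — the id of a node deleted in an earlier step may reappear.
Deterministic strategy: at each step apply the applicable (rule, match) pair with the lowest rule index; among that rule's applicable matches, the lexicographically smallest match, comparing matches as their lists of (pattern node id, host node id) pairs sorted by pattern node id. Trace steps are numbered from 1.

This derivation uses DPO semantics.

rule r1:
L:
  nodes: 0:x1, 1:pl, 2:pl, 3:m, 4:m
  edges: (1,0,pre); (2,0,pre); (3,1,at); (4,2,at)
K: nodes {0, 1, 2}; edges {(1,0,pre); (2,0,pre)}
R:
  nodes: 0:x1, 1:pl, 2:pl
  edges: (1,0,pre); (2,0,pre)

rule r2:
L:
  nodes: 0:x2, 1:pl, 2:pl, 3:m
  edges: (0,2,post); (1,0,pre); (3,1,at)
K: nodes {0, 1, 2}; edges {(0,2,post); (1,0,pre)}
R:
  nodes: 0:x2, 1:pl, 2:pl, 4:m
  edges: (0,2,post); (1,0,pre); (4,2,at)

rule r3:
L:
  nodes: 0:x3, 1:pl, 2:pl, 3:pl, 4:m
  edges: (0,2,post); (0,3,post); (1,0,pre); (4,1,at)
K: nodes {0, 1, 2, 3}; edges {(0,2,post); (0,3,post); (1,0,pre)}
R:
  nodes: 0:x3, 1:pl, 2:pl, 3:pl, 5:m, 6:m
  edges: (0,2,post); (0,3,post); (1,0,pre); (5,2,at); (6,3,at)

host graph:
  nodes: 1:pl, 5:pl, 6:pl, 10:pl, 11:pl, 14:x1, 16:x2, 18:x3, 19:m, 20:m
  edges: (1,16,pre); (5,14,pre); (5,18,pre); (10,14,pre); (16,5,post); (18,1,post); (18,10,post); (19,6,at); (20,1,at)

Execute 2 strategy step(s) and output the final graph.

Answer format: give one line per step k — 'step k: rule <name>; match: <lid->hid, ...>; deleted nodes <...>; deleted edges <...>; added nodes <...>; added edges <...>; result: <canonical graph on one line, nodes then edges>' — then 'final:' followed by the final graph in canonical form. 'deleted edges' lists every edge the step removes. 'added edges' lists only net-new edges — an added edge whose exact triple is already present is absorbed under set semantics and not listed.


step 1: rule r2; match: 0->16, 1->1, 2->5, 3->20; deleted nodes 20; deleted edges (20,1,at); added nodes 21; added edges (21,5,at); result: nodes: 1:pl, 5:pl, 6:pl, 10:pl, 11:pl, 14:x1, 16:x2, 18:x3, 19:m, 21:m edges: (1,16,pre); (5,14,pre); (5,18,pre); (10,14,pre); (16,5,post); (18,1,post); (18,10,post); (19,6,at); (21,5,at)
step 2: rule r3; match: 0->18, 1->5, 2->1, 3->10, 4->21; deleted nodes 21; deleted edges (21,5,at); added nodes 22, 23; added edges (22,1,at); (23,10,at); result: nodes: 1:pl, 5:pl, 6:pl, 10:pl, 11:pl, 14:x1, 16:x2, 18:x3, 19:m, 22:m, 23:m edges: (1,16,pre); (5,14,pre); (5,18,pre); (10,14,pre); (16,5,post); (18,1,post); (18,10,post); (19,6,at); (22,1,at); (23,10,at)
final:
nodes: 1:pl, 5:pl, 6:pl, 10:pl, 11:pl, 14:x1, 16:x2, 18:x3, 19:m, 22:m, 23:m
edges: (1,16,pre); (5,14,pre); (5,18,pre); (10,14,pre); (16,5,post); (18,1,post); (18,10,post); (19,6,at); (22,1,at); (23,10,at)


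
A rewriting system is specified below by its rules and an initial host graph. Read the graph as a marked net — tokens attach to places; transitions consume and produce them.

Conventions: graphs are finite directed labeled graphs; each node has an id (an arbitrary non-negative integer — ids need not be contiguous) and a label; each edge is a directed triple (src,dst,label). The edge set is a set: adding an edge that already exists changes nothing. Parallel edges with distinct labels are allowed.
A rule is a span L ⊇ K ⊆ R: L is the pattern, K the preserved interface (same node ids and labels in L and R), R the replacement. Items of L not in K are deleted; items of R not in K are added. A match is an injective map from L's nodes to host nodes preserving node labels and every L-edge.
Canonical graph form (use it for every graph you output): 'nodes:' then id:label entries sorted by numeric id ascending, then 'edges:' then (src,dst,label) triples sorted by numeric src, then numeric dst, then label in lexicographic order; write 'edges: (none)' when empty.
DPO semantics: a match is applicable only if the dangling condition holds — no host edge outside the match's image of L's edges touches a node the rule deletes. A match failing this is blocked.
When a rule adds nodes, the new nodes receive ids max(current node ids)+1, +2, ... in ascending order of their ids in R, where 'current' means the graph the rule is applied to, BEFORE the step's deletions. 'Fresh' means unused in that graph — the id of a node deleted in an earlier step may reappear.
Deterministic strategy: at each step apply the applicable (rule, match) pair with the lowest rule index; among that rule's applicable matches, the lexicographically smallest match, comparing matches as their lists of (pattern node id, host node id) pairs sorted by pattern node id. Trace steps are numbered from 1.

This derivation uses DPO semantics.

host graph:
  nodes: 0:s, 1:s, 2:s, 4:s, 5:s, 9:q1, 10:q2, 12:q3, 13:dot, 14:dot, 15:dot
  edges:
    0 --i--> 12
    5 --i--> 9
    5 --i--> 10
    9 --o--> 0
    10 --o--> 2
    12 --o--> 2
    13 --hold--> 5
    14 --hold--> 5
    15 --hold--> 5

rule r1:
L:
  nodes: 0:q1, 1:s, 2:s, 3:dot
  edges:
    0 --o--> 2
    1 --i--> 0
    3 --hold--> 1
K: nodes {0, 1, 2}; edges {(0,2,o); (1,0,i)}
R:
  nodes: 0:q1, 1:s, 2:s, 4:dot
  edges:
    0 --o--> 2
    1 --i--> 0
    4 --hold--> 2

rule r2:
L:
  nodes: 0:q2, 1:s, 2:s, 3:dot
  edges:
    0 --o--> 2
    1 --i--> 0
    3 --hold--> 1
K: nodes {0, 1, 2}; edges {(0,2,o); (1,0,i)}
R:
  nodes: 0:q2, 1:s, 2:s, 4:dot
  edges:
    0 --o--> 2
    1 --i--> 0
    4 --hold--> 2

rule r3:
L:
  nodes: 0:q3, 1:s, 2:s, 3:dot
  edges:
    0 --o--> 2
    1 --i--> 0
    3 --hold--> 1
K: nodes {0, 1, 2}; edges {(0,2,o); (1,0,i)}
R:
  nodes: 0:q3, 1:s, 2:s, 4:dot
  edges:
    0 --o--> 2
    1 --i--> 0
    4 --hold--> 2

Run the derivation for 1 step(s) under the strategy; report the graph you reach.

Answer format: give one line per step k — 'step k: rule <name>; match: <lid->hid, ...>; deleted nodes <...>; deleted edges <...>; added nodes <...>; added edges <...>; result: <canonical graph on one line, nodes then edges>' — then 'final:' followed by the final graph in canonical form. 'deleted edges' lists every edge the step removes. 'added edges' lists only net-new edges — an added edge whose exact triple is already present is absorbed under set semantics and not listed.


step 1: rule r1; match: 0->9, 1->5, 2->0, 3->13; deleted nodes 13; deleted edges (13,5,hold); added nodes 16; added edges (16,0,hold); result: nodes: 0:s, 1:s, 2:s, 4:s, 5:s, 9:q1, 10:q2, 12:q3, 14:dot, 15:dot, 16:dot edges: (0,12,i); (5,9,i); (5,10,i); (9,0,o); (10,2,o); (12,2,o); (14,5,hold); (15,5,hold); (16,0,hold)
final:
nodes: 0:s, 1:s, 2:s, 4:s, 5:s, 9:q1, 10:q2, 12:q3, 14:dot, 15:dot, 16:dot
edges: (0,12,i); (5,9,i); (5,10,i); (9,0,o); (10,2,o); (12,2,o); (14,5,hold); (15,5,hold); (16,0,hold)


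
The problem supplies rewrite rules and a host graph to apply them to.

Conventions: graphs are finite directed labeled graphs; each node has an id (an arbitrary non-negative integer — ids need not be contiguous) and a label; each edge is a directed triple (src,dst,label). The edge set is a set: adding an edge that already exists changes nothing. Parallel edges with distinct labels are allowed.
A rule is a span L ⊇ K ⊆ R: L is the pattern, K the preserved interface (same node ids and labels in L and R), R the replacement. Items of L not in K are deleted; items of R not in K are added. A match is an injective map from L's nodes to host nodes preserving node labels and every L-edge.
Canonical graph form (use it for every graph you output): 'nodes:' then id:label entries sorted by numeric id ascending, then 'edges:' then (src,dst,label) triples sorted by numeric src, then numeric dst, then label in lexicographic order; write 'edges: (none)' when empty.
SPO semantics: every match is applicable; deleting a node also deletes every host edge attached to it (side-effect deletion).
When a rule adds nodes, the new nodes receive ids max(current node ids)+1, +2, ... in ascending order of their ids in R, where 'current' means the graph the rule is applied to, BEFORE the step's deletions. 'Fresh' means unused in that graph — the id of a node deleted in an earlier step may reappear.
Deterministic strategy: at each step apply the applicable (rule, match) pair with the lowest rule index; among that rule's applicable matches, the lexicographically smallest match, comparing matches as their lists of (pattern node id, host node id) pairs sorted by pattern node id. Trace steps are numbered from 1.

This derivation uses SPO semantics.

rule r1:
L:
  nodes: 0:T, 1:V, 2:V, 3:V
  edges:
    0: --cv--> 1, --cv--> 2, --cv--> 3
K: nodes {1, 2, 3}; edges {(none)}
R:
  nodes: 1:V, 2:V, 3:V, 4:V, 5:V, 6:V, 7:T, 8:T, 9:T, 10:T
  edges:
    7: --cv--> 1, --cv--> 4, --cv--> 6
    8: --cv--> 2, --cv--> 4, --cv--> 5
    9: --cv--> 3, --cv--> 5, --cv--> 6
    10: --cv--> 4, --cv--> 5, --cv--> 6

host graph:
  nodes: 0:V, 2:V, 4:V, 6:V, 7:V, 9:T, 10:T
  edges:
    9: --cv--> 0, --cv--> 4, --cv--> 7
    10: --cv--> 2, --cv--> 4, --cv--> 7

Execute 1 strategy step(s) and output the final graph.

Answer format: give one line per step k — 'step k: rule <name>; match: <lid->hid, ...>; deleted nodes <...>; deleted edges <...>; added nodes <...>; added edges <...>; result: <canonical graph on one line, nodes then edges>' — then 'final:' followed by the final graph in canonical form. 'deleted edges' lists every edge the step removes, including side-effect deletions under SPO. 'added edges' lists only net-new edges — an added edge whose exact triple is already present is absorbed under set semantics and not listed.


step 1: rule r1; match: 0->9, 1->0, 2->4, 3->7; deleted nodes 9; deleted edges (9,0,cv); (9,4,cv); (9,7,cv); added nodes 11, 12, 13, 14, 15, 16, 17; added edges (14,0,cv); (14,11,cv); (14,13,cv); (15,4,cv); (15,11,cv); (15,12,cv); (16,7,cv); (16,12,cv); (16,13,cv); (17,11,cv); (17,12,cv); (17,13,cv); result: nodes: 0:V, 2:V, 4:V, 6:V, 7:V, 10:T, 11:V, 12:V, 13:V, 14:T, 15:T, 16:T, 17:T edges: (10,2,cv); (10,4,cv); (10,7,cv); (14,0,cv); (14,11,cv); (14,13,cv); (15,4,cv); (15,11,cv); (15,12,cv); (16,7,cv); (16,12,cv); (16,13,cv); (17,11,cv); (17,12,cv); (17,13,cv)
final:
nodes: 0:V, 2:V, 4:V, 6:V, 7:V, 10:T, 11:V, 12:V, 13:V, 14:T, 15:T, 16:T, 17:T
edges: (10,2,cv); (10,4,cv); (10,7,cv); (14,0,cv); (14,11,cv); (14,13,cv); (15,4,cv); (15,11,cv); (15,12,cv); (16,7,cv); (16,12,cv); (16,13,cv); (17,11,cv); (17,12,cv); (17,13,cv)
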